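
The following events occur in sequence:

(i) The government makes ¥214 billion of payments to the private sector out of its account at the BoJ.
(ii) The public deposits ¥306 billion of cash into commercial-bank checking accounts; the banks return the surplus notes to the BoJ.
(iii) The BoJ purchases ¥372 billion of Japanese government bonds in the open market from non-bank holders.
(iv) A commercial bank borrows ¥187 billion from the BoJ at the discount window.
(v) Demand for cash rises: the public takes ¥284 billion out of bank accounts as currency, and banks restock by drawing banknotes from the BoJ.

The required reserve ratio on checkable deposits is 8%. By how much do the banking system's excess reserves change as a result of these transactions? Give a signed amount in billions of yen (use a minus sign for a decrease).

Government spending ¥214 billion: reserves +¥214B, deposits +¥214B.
Currency deposit ¥306 billion: reserves +¥306B, deposits +¥306B.
Asset purchase (from non-banks) ¥372 billion: reserves +¥372B, deposits +¥372B.
Discount-window loan ¥187 billion: reserves +¥187B, deposits 0.
Currency withdrawal ¥284 billion: reserves −¥284B, deposits −¥284B.
Totals: Δreserves = +¥795B, Δdeposits = +¥608B.
Δrequired reserves = 8% × +¥608B = +¥48.64B.
Δexcess reserves = Δreserves − Δrequired = +¥795B − (+¥48.64B) = +¥746.36 billion.

+¥746.36 billion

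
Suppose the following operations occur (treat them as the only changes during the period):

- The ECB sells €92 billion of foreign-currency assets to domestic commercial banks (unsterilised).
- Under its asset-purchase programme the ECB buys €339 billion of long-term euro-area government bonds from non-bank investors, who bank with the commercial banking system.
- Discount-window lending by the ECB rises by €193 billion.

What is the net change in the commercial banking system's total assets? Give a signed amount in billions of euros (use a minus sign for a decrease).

+€532 billion

FX sale €92 billion: just an asset swap on bank balance sheets → 0.
Asset purchase (from non-banks) €339 billion: bank balance sheets expand → +€339B.
Discount-window loan €193 billion: bank balance sheets expand → +€193B.
Net: 0 + 339 + 193 = +€532 billion.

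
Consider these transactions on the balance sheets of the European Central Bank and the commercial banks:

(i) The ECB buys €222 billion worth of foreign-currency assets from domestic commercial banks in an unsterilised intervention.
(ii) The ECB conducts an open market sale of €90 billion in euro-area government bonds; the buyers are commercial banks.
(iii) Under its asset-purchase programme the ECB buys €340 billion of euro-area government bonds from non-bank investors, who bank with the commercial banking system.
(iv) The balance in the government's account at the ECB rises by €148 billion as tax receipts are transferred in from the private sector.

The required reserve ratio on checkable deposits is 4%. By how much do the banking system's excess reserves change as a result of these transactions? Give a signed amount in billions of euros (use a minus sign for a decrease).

+€316.32 billion

FX purchase €222 billion: reserves +€222B, deposits 0.
OMO sale (to banks) €90 billion: reserves −€90B, deposits 0.
Asset purchase (from non-banks) €340 billion: reserves +€340B, deposits +€340B.
Government account inflow €148 billion: reserves −€148B, deposits −€148B.
Totals: Δreserves = +€324B, Δdeposits = +€192B.
Δrequired reserves = 4% × +€192B = +€7.68B.
Δexcess reserves = Δreserves − Δrequired = +€324B − (+€7.68B) = +€316.32 billion.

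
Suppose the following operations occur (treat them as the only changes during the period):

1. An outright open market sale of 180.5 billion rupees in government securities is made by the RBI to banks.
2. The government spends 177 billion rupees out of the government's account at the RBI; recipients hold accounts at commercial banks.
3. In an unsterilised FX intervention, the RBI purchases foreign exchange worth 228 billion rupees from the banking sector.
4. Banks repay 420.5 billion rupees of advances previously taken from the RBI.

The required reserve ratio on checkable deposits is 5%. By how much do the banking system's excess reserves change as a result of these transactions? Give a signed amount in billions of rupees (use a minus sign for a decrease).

OMO sale (to banks) 180.5 billion rupees: reserves −180.5B, deposits 0.
Government spending 177 billion rupees: reserves +177B, deposits +177B.
FX purchase 228 billion rupees: reserves +228B, deposits 0.
Discount-window repayment 420.5 billion rupees: reserves −420.5B, deposits 0.
Totals: Δreserves = −196B, Δdeposits = +177B.
Δrequired reserves = 5% × +177B = +8.85B.
Δexcess reserves = Δreserves − Δrequired = −196B − (+8.85B) = -204.85 billion.

-204.85 billion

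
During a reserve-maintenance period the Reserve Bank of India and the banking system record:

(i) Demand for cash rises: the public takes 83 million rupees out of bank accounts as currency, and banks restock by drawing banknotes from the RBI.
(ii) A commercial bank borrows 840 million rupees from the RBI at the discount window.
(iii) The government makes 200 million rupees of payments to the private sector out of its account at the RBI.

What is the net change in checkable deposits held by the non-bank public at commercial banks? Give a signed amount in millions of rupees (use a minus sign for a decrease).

+117 million

Currency withdrawal 83 million rupees: non-bank counterparties' bank balances fall → −83M.
Discount-window loan 840 million rupees: the counterparty is a bank, so public deposits are unchanged → 0.
Government spending 200 million rupees: non-bank counterparties' bank balances rise → +200M.
Net: −83 + 0 + 200 = +117 million.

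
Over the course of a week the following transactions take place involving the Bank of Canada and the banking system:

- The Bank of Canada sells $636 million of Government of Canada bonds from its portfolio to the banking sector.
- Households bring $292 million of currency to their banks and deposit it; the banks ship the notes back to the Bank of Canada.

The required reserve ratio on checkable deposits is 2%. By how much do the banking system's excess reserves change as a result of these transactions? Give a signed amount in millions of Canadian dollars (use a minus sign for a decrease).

-$349.84 million

OMO sale (to banks) $636 million: reserves −$636M, deposits 0.
Currency deposit $292 million: reserves +$292M, deposits +$292M.
Totals: Δreserves = −$344M, Δdeposits = +$292M.
Δrequired reserves = 2% × +$292M = +$5.84M.
Δexcess reserves = Δreserves − Δrequired = −$344M − (+$5.84M) = -$349.84 million.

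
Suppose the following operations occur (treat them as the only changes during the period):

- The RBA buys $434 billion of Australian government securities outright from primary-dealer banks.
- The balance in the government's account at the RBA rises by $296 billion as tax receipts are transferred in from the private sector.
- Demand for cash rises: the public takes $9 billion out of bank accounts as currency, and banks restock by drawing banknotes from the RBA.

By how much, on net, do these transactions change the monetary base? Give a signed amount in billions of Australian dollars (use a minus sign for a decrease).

OMO purchase (from banks) $434 billion: RBA balance sheet expands → +$434B.
Government account inflow $296 billion: reserves shift to a non-base liability → −$296B.
Currency withdrawal $9 billion: just a shift between currency and reserves — both are base money → 0.
Net: 434 − 296 + 0 = +$138 billion.

+$138 billion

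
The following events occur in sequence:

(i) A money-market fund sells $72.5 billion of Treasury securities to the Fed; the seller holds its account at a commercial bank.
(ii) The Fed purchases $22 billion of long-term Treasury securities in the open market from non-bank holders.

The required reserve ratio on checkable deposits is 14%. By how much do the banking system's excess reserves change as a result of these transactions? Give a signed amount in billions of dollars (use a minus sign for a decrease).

+$81.27 billion

Asset purchase (from non-banks) $72.5 billion: reserves +$72.5B, deposits +$72.5B.
Asset purchase (from non-banks) $22 billion: reserves +$22B, deposits +$22B.
Totals: Δreserves = +$94.5B, Δdeposits = +$94.5B.
Δrequired reserves = 14% × +$94.5B = +$13.23B.
Δexcess reserves = Δreserves − Δrequired = +$94.5B − (+$13.23B) = +$81.27 billion.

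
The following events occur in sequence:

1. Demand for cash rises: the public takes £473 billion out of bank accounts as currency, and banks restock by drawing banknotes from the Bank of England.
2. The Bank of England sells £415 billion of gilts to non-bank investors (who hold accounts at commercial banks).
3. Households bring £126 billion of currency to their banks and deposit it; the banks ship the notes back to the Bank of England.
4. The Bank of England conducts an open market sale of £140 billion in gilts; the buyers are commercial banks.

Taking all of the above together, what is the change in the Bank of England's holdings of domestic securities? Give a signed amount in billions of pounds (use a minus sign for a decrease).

Bank of England balance sheet:
  Assets:      Securities −£555B
  Liabilities: Bank reserves −£902B, Currency in circulation +£347B
Commercial banking system:
  Assets:      Reserves at CB −£902B, Securities +£140B
  Liabilities: Checkable deposits −£762B
So the change in the Bank of England's holdings of domestic securities is -£555 billion.

-£555 billion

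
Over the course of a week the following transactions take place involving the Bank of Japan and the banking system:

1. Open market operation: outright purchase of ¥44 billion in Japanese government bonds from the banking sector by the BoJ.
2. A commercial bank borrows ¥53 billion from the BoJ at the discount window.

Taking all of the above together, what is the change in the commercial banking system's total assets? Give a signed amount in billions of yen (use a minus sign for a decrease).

OMO purchase (from banks) ¥44 billion: just an asset swap on bank balance sheets → 0.
Discount-window loan ¥53 billion: bank balance sheets expand → +¥53B.
Net: 0 + 53 = +¥53 billion.

+¥53 billion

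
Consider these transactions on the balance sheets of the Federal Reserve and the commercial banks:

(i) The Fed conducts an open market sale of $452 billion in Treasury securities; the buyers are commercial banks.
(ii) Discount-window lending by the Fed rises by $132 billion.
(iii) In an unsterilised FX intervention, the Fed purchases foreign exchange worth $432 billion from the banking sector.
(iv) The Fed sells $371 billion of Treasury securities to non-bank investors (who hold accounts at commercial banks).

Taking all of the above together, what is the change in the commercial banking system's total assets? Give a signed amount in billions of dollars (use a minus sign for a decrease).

Fed balance sheet:
  Assets:      Securities −$823B, Loans to banks +$132B, Foreign assets +$432B
  Liabilities: Bank reserves −$259B
Commercial banking system:
  Assets:      Reserves at CB −$259B, Securities +$452B, Foreign assets −$432B
  Liabilities: Checkable deposits −$371B, Borrowings from CB +$132B
Change in total bank assets = -$239 billion.

-$239 billion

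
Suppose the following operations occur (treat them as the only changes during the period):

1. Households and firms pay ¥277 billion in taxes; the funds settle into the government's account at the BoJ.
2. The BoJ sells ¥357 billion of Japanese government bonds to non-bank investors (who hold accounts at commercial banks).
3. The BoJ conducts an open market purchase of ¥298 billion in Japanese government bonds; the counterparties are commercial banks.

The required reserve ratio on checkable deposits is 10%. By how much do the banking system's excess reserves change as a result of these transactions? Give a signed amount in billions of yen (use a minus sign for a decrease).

-¥272.6 billion

Government account inflow ¥277 billion: reserves −¥277B, deposits −¥277B.
Asset sale (to non-banks) ¥357 billion: reserves −¥357B, deposits −¥357B.
OMO purchase (from banks) ¥298 billion: reserves +¥298B, deposits 0.
Totals: Δreserves = −¥336B, Δdeposits = −¥634B.
Δrequired reserves = 10% × −¥634B = −¥63.4B.
Δexcess reserves = Δreserves − Δrequired = −¥336B − (−¥63.4B) = -¥272.6 billion.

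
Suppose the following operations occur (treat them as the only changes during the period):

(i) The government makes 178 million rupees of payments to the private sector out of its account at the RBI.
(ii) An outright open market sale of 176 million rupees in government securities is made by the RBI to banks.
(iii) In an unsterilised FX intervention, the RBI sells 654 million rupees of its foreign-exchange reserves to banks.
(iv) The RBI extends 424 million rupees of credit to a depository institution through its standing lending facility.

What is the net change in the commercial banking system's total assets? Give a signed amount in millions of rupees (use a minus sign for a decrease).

+602 million

RBI balance sheet:
  Assets:      Securities −176M, Loans to banks +424M, Foreign assets −654M
  Liabilities: Bank reserves −228M, Government deposits −178M
Commercial banking system:
  Assets:      Reserves at CB −228M, Securities +176M, Foreign assets +654M
  Liabilities: Checkable deposits +178M, Borrowings from CB +424M
Change in total bank assets = +602 million.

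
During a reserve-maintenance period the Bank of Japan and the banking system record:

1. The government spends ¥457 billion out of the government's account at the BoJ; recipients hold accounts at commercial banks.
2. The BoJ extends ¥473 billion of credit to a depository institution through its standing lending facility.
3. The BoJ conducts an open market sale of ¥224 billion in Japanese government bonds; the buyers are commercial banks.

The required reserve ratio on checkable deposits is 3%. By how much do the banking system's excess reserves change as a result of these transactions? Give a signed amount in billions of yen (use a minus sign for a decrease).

+¥692.29 billion

Government spending ¥457 billion: reserves +¥457B, deposits +¥457B.
Discount-window loan ¥473 billion: reserves +¥473B, deposits 0.
OMO sale (to banks) ¥224 billion: reserves −¥224B, deposits 0.
Totals: Δreserves = +¥706B, Δdeposits = +¥457B.
Δrequired reserves = 3% × +¥457B = +¥13.71B.
Δexcess reserves = Δreserves − Δrequired = +¥706B − (+¥13.71B) = +¥692.29 billion.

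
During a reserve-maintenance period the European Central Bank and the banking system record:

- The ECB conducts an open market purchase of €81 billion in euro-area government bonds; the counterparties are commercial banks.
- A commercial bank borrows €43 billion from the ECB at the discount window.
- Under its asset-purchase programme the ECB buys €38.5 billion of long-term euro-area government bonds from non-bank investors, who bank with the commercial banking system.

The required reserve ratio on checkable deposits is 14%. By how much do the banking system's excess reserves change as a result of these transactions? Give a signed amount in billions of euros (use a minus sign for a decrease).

+€157.11 billion

OMO purchase (from banks) €81 billion: reserves +€81B, deposits 0.
Discount-window loan €43 billion: reserves +€43B, deposits 0.
Asset purchase (from non-banks) €38.5 billion: reserves +€38.5B, deposits +€38.5B.
Totals: Δreserves = +€162.5B, Δdeposits = +€38.5B.
Δrequired reserves = 14% × +€38.5B = +€5.39B.
Δexcess reserves = Δreserves − Δrequired = +€162.5B − (+€5.39B) = +€157.11 billion.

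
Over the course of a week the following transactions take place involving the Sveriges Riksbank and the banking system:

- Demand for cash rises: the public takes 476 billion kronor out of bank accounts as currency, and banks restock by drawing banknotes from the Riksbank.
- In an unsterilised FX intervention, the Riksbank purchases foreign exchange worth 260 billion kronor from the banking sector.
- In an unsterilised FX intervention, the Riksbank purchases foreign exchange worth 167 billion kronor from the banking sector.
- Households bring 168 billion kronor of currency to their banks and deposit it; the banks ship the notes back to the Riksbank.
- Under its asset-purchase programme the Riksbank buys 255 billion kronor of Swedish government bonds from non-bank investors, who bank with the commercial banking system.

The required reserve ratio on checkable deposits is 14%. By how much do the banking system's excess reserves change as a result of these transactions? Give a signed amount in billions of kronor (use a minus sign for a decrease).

Currency withdrawal 476 billion kronor: reserves −476B, deposits −476B.
FX purchase 260 billion kronor: reserves +260B, deposits 0.
FX purchase 167 billion kronor: reserves +167B, deposits 0.
Currency deposit 168 billion kronor: reserves +168B, deposits +168B.
Asset purchase (from non-banks) 255 billion kronor: reserves +255B, deposits +255B.
Totals: Δreserves = +374B, Δdeposits = −53B.
Δrequired reserves = 14% × −53B = −7.42B.
Δexcess reserves = Δreserves − Δrequired = +374B − (−7.42B) = +381.42 billion.

+381.42 billion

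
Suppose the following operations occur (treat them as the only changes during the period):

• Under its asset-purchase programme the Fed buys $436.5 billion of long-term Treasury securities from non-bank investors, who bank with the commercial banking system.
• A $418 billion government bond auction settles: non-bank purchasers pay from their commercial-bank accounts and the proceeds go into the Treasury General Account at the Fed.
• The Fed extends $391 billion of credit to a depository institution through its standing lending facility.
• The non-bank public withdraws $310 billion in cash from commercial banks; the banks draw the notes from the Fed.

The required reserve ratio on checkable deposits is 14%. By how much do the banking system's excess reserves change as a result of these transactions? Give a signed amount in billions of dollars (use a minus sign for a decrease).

Asset purchase (from non-banks) $436.5 billion: reserves +$436.5B, deposits +$436.5B.
Government account inflow $418 billion: reserves −$418B, deposits −$418B.
Discount-window loan $391 billion: reserves +$391B, deposits 0.
Currency withdrawal $310 billion: reserves −$310B, deposits −$310B.
Totals: Δreserves = +$99.5B, Δdeposits = −$291.5B.
Δrequired reserves = 14% × −$291.5B = −$40.81B.
Δexcess reserves = Δreserves − Δrequired = +$99.5B − (−$40.81B) = +$140.31 billion.

+$140.31 billion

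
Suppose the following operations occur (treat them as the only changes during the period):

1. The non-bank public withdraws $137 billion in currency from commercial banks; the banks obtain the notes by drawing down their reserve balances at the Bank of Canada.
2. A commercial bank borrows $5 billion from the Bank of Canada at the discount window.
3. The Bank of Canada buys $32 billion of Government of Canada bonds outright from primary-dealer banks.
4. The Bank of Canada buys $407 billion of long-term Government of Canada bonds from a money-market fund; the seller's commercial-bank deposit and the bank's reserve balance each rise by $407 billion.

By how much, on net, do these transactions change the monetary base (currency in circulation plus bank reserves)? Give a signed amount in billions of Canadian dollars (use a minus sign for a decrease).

+$444 billion

Currency withdrawal $137 billion: just a shift between currency and reserves — both are base money → 0.
Discount-window loan $5 billion: Bank of Canada balance sheet expands → +$5B.
OMO purchase (from banks) $32 billion: Bank of Canada balance sheet expands → +$32B.
Asset purchase (from non-banks) $407 billion: Bank of Canada balance sheet expands → +$407B.
Net: 0 + 5 + 32 + 407 = +$444 billion.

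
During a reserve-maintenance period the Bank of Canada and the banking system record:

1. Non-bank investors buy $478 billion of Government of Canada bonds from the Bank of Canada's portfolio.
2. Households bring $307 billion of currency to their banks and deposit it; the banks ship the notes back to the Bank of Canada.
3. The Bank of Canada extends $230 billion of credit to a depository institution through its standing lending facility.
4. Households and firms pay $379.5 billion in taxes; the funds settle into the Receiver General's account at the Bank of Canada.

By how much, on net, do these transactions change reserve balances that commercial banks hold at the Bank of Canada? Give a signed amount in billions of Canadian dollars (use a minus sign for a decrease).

Asset sale (to non-banks) $478 billion: the non-bank buyers' banks settle from reserves → −$478B.
Currency deposit $307 billion: returned notes are swapped for reserve credit → +$307B.
Discount-window loan $230 billion: the loan is credited to the bank's reserve account → +$230B.
Government account inflow $379.5 billion: funds move from bank reserves into the government account → −$379.5B.
Net: −478 + 307 + 230 − 379.5 = -$320.5 billion.

-$320.5 billion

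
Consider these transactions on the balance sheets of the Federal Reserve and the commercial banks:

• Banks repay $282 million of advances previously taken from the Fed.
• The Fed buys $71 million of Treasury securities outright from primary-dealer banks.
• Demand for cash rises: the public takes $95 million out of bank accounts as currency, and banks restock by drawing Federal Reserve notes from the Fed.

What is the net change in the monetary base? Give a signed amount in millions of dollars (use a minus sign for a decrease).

Fed balance sheet:
  Assets:      Securities +$71M, Loans to banks −$282M
  Liabilities: Bank reserves −$306M, Currency in circulation +$95M
Monetary base = currency + reserves: +$95M + (−$306M) = -$211 million.

-$211 million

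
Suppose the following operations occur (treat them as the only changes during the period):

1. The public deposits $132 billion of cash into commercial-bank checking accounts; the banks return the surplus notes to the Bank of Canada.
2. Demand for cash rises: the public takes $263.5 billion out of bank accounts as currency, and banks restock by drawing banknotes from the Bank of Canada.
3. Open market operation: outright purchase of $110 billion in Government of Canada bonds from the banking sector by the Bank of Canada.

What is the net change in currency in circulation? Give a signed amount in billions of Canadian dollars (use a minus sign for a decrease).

+$131.5 billion

Currency deposit $132 billion: notes return to the central bank → −$132B.
Currency withdrawal $263.5 billion: notes leave the central bank → +$263.5B.
OMO purchase (from banks) $110 billion: no currency enters or leaves circulation → 0.
Net: −132 + 263.5 + 0 = +$131.5 billion.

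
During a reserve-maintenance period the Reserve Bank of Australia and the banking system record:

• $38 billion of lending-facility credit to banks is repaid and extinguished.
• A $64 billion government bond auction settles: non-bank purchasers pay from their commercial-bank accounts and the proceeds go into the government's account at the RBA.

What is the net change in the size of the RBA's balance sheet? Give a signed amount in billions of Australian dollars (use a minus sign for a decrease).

RBA balance sheet:
  Assets:      Loans to banks −$38B
  Liabilities: Bank reserves −$102B, Government deposits +$64B
Commercial banking system:
  Assets:      Reserves at CB −$102B
  Liabilities: Checkable deposits −$64B, Borrowings from CB −$38B
Change in total RBA assets = -$38 billion.

-$38 billion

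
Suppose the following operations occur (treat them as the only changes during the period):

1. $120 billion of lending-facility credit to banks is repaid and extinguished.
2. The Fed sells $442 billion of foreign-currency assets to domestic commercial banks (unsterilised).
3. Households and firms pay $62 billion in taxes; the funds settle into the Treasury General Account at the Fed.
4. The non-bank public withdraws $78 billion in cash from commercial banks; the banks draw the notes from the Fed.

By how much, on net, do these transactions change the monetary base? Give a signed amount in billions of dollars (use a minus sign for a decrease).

-$624 billion

Discount-window repayment $120 billion: Fed balance sheet contracts → −$120B.
FX sale $442 billion: Fed balance sheet contracts → −$442B.
Government account inflow $62 billion: reserves shift to a non-base liability → −$62B.
Currency withdrawal $78 billion: just a shift between currency and reserves — both are base money → 0.
Net: −120 − 442 − 62 + 0 = -$624 billion.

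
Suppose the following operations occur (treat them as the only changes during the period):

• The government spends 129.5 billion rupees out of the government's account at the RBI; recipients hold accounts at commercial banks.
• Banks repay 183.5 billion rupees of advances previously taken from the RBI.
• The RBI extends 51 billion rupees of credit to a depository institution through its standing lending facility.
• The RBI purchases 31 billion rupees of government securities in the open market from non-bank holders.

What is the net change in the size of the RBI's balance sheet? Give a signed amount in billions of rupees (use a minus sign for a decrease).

RBI balance sheet:
  Assets:      Securities +31B, Loans to banks −132.5B
  Liabilities: Bank reserves +28B, Government deposits −129.5B
Change in total RBI assets = -101.5 billion.

-101.5 billion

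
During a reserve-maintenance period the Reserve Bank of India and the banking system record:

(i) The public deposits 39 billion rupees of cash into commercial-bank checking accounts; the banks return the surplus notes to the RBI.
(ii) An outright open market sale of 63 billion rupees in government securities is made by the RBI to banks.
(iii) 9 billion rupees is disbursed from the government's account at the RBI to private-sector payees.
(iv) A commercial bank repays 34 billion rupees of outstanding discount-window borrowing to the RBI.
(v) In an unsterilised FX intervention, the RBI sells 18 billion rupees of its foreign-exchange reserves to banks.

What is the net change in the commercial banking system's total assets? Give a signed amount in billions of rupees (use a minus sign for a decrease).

+14 billion

Currency deposit 39 billion rupees: bank balance sheets expand → +39B.
OMO sale (to banks) 63 billion rupees: just an asset swap on bank balance sheets → 0.
Government spending 9 billion rupees: bank balance sheets expand → +9B.
Discount-window repayment 34 billion rupees: bank balance sheets shrink → −34B.
FX sale 18 billion rupees: just an asset swap on bank balance sheets → 0.
Net: 39 + 0 + 9 − 34 + 0 = +14 billion.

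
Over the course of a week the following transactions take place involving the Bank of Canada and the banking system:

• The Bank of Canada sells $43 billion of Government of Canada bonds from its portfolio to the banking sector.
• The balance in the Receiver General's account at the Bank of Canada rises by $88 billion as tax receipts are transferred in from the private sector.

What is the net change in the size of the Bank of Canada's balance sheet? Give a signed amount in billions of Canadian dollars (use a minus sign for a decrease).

-$43 billion

OMO sale (to banks) $43 billion: a Bank of Canada asset is shed → −$43B.
Government account inflow $88 billion: only the composition of liabilities changes → 0.
Net: −43 + 0 = -$43 billion.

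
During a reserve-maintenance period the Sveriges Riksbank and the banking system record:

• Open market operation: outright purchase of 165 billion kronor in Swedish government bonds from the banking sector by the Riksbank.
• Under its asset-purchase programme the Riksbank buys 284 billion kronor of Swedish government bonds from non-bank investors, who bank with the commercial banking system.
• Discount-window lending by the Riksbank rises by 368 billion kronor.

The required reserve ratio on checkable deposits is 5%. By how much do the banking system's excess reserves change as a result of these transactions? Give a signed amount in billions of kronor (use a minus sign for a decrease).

+802.8 billion

OMO purchase (from banks) 165 billion kronor: reserves +165B, deposits 0.
Asset purchase (from non-banks) 284 billion kronor: reserves +284B, deposits +284B.
Discount-window loan 368 billion kronor: reserves +368B, deposits 0.
Totals: Δreserves = +817B, Δdeposits = +284B.
Δrequired reserves = 5% × +284B = +14.2B.
Δexcess reserves = Δreserves − Δrequired = +817B − (+14.2B) = +802.8 billion.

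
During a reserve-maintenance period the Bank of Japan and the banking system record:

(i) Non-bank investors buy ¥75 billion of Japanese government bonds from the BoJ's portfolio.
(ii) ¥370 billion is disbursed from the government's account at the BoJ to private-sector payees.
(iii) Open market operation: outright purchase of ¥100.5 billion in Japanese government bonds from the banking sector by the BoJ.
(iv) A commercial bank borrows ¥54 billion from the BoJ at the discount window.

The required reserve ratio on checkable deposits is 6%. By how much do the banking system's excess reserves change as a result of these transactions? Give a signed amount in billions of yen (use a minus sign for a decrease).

+¥431.8 billion

Asset sale (to non-banks) ¥75 billion: reserves −¥75B, deposits −¥75B.
Government spending ¥370 billion: reserves +¥370B, deposits +¥370B.
OMO purchase (from banks) ¥100.5 billion: reserves +¥100.5B, deposits 0.
Discount-window loan ¥54 billion: reserves +¥54B, deposits 0.
Totals: Δreserves = +¥449.5B, Δdeposits = +¥295B.
Δrequired reserves = 6% × +¥295B = +¥17.7B.
Δexcess reserves = Δreserves − Δrequired = +¥449.5B − (+¥17.7B) = +¥431.8 billion.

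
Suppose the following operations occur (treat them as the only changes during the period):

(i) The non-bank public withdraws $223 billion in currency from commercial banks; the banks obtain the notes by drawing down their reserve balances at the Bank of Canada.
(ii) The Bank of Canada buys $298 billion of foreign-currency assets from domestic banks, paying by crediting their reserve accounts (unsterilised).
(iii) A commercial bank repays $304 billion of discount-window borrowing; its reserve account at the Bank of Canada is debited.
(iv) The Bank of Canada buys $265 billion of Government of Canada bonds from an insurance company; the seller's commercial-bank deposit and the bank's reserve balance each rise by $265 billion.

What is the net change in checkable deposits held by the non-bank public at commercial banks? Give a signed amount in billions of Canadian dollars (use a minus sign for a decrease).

+$42 billion

Currency withdrawal $223 billion: non-bank counterparties' bank balances fall → −$223B.
FX purchase $298 billion: the counterparty is a bank, so public deposits are unchanged → 0.
Discount-window repayment $304 billion: the counterparty is a bank, so public deposits are unchanged → 0.
Asset purchase (from non-banks) $265 billion: non-bank counterparties' bank balances rise → +$265B.
Net: −223 + 0 + 0 + 265 = +$42 billion.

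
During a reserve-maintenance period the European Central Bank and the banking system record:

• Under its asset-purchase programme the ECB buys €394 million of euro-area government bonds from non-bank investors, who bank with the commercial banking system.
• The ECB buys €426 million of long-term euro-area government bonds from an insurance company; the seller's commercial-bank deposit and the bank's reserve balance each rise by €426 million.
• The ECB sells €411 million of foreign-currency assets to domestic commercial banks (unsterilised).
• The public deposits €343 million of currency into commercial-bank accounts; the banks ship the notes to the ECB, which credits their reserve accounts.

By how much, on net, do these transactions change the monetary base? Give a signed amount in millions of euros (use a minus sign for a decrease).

ECB balance sheet:
  Assets:      Securities +€820M, Foreign assets −€411M
  Liabilities: Bank reserves +€752M, Currency in circulation −€343M
Commercial banking system:
  Assets:      Reserves at CB +€752M, Foreign assets +€411M
  Liabilities: Checkable deposits +€1163M
Monetary base = currency + reserves: −€343M + (+€752M) = +€409 million.

+€409 million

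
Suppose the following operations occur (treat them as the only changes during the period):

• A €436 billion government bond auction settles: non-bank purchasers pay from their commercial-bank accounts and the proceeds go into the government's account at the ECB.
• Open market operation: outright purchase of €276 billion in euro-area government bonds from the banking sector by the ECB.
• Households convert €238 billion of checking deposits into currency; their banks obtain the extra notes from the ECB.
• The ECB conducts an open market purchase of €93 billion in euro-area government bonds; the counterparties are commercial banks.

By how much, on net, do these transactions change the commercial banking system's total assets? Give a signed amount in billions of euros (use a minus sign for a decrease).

ECB balance sheet:
  Assets:      Securities +€369B
  Liabilities: Bank reserves −€305B, Currency in circulation +€238B, Government deposits +€436B
Commercial banking system:
  Assets:      Reserves at CB −€305B, Securities −€369B
  Liabilities: Checkable deposits −€674B
Change in total bank assets = -€674 billion.

-€674 billion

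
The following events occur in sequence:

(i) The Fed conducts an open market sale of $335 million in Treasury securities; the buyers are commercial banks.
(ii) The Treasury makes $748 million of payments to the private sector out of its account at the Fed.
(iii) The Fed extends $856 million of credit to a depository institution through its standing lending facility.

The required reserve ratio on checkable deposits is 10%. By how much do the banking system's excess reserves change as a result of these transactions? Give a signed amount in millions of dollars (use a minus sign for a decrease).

OMO sale (to banks) $335 million: reserves −$335M, deposits 0.
Government spending $748 million: reserves +$748M, deposits +$748M.
Discount-window loan $856 million: reserves +$856M, deposits 0.
Totals: Δreserves = +$1269M, Δdeposits = +$748M.
Δrequired reserves = 10% × +$748M = +$74.8M.
Δexcess reserves = Δreserves − Δrequired = +$1269M − (+$74.8M) = +$1194.2 million.

+$1194.2 million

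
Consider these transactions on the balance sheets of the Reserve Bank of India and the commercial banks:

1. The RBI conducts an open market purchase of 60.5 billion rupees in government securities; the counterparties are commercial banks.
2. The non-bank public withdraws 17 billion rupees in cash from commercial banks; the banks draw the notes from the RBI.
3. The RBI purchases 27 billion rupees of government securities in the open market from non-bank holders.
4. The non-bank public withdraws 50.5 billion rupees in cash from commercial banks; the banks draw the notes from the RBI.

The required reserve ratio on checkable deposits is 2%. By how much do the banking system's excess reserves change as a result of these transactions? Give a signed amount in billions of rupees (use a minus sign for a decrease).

+20.81 billion

OMO purchase (from banks) 60.5 billion rupees: reserves +60.5B, deposits 0.
Currency withdrawal 17 billion rupees: reserves −17B, deposits −17B.
Asset purchase (from non-banks) 27 billion rupees: reserves +27B, deposits +27B.
Currency withdrawal 50.5 billion rupees: reserves −50.5B, deposits −50.5B.
Totals: Δreserves = +20B, Δdeposits = −40.5B.
Δrequired reserves = 2% × −40.5B = −0.81B.
Δexcess reserves = Δreserves − Δrequired = +20B − (−0.81B) = +20.81 billion.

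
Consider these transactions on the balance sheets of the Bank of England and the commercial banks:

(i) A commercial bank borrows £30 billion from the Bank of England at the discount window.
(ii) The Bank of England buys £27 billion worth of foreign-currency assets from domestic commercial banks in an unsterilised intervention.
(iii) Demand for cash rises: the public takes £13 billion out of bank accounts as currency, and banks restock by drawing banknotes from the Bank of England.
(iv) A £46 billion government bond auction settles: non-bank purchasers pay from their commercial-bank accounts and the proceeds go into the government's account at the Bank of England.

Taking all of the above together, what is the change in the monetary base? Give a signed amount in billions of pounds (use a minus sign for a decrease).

Bank of England balance sheet:
  Assets:      Loans to banks +£30B, Foreign assets +£27B
  Liabilities: Bank reserves −£2B, Currency in circulation +£13B, Government deposits +£46B
Monetary base = currency + reserves: +£13B + (−£2B) = +£11 billion.

+£11 billion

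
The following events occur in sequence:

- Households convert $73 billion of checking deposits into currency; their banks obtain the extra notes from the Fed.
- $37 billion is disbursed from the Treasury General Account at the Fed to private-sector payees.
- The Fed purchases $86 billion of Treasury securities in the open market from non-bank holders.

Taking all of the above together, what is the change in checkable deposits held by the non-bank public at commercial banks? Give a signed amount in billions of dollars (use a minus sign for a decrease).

+$50 billion

Fed balance sheet:
  Assets:      Securities +$86B
  Liabilities: Bank reserves +$50B, Currency in circulation +$73B, Government deposits −$37B
Commercial banking system:
  Assets:      Reserves at CB +$50B
  Liabilities: Checkable deposits +$50B
So the change in checkable deposits held by the non-bank public at commercial banks is +$50 billion.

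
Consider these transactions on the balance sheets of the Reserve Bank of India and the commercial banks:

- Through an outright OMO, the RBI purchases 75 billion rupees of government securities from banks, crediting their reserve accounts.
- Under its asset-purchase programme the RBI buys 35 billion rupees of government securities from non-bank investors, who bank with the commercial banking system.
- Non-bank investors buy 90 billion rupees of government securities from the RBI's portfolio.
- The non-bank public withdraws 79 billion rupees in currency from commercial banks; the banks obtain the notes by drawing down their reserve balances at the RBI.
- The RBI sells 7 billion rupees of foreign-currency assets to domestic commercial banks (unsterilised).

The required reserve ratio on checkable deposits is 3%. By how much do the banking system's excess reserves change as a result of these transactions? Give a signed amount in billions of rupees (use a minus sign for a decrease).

-61.98 billion

OMO purchase (from banks) 75 billion rupees: reserves +75B, deposits 0.
Asset purchase (from non-banks) 35 billion rupees: reserves +35B, deposits +35B.
Asset sale (to non-banks) 90 billion rupees: reserves −90B, deposits −90B.
Currency withdrawal 79 billion rupees: reserves −79B, deposits −79B.
FX sale 7 billion rupees: reserves −7B, deposits 0.
Totals: Δreserves = −66B, Δdeposits = −134B.
Δrequired reserves = 3% × −134B = −4.02B.
Δexcess reserves = Δreserves − Δrequired = −66B − (−4.02B) = -61.98 billion.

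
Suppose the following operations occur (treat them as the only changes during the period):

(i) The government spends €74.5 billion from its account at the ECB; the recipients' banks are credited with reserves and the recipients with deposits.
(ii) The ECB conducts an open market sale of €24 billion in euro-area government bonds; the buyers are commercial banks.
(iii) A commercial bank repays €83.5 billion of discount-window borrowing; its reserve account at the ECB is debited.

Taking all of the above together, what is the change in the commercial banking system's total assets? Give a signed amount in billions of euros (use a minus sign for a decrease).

Government spending €74.5 billion: bank balance sheets expand → +€74.5B.
OMO sale (to banks) €24 billion: just an asset swap on bank balance sheets → 0.
Discount-window repayment €83.5 billion: bank balance sheets shrink → −€83.5B.
Net: 74.5 + 0 − 83.5 = -€9 billion.

-€9 billion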